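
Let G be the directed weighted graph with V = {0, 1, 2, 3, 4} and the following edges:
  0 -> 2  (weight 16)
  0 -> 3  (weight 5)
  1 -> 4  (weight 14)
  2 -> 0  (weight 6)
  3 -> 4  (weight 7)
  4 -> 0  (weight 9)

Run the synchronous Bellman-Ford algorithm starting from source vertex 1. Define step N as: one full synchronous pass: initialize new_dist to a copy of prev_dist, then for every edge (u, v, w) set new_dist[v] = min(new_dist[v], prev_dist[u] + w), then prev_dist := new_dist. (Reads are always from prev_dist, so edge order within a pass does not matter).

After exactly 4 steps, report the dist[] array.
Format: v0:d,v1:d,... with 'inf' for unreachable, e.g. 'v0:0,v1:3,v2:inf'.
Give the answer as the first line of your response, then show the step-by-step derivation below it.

v0:23,v1:0,v2:39,v3:28,v4:14

step 1: dist = v0:inf,v1:0,v2:inf,v3:inf,v4:14
step 2: dist = v0:23,v1:0,v2:inf,v3:inf,v4:14
step 3: dist = v0:23,v1:0,v2:39,v3:28,v4:14
step 4: dist = v0:23,v1:0,v2:39,v3:28,v4:14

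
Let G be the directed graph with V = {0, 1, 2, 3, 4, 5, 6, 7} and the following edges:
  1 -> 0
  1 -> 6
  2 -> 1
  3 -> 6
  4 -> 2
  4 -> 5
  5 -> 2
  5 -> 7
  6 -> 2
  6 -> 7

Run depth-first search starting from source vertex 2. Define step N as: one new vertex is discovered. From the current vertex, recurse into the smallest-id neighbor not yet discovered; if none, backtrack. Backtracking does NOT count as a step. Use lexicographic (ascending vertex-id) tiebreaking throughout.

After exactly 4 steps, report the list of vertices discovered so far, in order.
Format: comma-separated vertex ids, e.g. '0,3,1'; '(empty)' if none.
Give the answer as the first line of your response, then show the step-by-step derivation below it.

2,1,0,6

step 1: discover 2; path=2; order=2
step 2: discover 1; path=2>1; order=2,1
step 3: discover 0; path=2>1>0; order=2,1,0
step 4: discover 6; path=2>1>6; order=2,1,0,6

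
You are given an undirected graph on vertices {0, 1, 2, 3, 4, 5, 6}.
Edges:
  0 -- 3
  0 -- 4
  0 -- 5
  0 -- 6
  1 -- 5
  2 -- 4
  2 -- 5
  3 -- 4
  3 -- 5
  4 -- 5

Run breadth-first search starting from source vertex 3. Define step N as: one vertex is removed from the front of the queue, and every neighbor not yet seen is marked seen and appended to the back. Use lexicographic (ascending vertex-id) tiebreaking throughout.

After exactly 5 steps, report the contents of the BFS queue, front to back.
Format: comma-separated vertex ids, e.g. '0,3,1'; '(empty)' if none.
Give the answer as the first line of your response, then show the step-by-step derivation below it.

2,1

step 1: dequeue 3; queue=[0,4,5]; order=3
step 2: dequeue 0; queue=[4,5,6]; order=3,0
step 3: dequeue 4; queue=[5,6,2]; order=3,0,4
step 4: dequeue 5; queue=[6,2,1]; order=3,0,4,5
step 5: dequeue 6; queue=[2,1]; order=3,0,4,5,6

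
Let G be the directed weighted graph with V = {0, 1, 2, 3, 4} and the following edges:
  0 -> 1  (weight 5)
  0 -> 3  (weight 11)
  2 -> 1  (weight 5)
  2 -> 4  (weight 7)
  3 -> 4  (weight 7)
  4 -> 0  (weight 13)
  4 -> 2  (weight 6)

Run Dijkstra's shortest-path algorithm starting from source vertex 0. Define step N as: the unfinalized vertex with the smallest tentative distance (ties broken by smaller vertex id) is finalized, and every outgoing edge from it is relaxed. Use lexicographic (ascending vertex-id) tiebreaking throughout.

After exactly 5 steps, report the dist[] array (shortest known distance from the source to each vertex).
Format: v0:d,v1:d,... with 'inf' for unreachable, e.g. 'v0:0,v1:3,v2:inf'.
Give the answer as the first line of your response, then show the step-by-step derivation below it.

v0:0,v1:5,v2:24,v3:11,v4:18

step 1: dist = v0:0,v1:5,v2:inf,v3:11,v4:inf
step 2: dist = v0:0,v1:5,v2:inf,v3:11,v4:inf
step 3: dist = v0:0,v1:5,v2:inf,v3:11,v4:18
step 4: dist = v0:0,v1:5,v2:24,v3:11,v4:18
step 5: dist = v0:0,v1:5,v2:24,v3:11,v4:18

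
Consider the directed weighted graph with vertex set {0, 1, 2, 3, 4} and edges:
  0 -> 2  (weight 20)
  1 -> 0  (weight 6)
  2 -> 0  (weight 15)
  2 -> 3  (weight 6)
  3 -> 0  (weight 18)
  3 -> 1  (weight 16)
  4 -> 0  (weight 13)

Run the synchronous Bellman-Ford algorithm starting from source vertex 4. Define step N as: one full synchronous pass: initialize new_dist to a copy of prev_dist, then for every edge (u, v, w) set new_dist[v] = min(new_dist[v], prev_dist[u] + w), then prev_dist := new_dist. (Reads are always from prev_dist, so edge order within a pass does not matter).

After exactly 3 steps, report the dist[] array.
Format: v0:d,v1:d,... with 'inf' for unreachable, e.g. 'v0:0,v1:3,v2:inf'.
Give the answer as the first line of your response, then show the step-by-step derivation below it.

v0:13,v1:inf,v2:33,v3:39,v4:0

step 1: dist = v0:13,v1:inf,v2:inf,v3:inf,v4:0
step 2: dist = v0:13,v1:inf,v2:33,v3:inf,v4:0
step 3: dist = v0:13,v1:inf,v2:33,v3:39,v4:0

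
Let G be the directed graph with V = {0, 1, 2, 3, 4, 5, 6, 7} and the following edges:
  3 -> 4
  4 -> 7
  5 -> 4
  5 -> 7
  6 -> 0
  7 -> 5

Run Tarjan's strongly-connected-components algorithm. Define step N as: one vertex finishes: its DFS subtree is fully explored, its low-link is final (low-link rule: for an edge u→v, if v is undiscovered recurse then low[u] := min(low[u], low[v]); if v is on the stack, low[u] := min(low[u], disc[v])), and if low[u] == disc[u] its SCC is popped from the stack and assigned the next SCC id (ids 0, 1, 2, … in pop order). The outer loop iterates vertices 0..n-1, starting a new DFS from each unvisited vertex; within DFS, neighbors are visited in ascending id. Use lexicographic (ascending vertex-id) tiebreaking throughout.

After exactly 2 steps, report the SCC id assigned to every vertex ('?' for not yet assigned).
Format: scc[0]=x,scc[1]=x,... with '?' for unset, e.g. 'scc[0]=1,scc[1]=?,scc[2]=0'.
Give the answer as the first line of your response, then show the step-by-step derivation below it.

scc[0]=0,scc[1]=1,scc[2]=?,scc[3]=?,scc[4]=?,scc[5]=?,scc[6]=?,scc[7]=?

step 1: low=(low[0]=0,low[1]=?,low[2]=?,low[3]=?,low[4]=?,low[5]=?,low[6]=?,low[7]=?); scc=(scc[0]=0,scc[1]=?,scc[2]=?,scc[3]=?,scc[4]=?,scc[5]=?,scc[6]=?,scc[7]=?)
step 2: low=(low[0]=0,low[1]=1,low[2]=?,low[3]=?,low[4]=?,low[5]=?,low[6]=?,low[7]=?); scc=(scc[0]=0,scc[1]=1,scc[2]=?,scc[3]=?,scc[4]=?,scc[5]=?,scc[6]=?,scc[7]=?)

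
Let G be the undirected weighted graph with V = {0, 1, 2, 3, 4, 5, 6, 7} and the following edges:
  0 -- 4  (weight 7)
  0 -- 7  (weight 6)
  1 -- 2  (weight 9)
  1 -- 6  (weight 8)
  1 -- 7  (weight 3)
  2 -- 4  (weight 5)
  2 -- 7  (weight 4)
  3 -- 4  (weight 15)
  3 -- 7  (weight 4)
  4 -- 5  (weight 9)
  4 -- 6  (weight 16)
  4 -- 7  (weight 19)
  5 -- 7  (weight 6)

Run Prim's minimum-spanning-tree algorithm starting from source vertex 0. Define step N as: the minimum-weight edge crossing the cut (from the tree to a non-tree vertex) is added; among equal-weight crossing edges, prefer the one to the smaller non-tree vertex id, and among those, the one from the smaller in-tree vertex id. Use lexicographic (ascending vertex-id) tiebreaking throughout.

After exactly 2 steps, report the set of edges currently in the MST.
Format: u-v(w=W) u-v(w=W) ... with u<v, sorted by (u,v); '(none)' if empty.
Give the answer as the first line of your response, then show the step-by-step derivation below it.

0-7(w=6) 1-7(w=3)

step 1: add edge 0-7 (w=6); MST = {0-7(w=6)}
step 2: add edge 1-7 (w=3); MST = {0-7(w=6) 1-7(w=3)}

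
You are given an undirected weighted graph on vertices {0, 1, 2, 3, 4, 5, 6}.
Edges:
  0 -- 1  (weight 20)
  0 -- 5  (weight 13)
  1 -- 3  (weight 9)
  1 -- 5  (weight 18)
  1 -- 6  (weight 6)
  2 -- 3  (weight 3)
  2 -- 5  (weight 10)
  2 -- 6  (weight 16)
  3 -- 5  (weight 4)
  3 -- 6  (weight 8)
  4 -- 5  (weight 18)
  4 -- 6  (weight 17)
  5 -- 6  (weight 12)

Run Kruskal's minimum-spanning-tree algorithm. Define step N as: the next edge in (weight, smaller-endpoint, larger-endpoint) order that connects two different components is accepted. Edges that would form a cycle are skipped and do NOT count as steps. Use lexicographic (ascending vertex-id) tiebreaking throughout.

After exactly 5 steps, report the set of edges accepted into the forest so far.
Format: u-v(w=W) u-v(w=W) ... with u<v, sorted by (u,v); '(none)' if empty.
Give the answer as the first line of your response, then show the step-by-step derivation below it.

0-5(w=13) 1-6(w=6) 2-3(w=3) 3-5(w=4) 3-6(w=8)

step 1: add edge 2-3 (w=3); MST = {2-3(w=3)}
step 2: add edge 3-5 (w=4); MST = {2-3(w=3) 3-5(w=4)}
step 3: add edge 1-6 (w=6); MST = {1-6(w=6) 2-3(w=3) 3-5(w=4)}
step 4: add edge 3-6 (w=8); MST = {1-6(w=6) 2-3(w=3) 3-5(w=4) 3-6(w=8)}
step 5: add edge 0-5 (w=13); MST = {0-5(w=13) 1-6(w=6) 2-3(w=3) 3-5(w=4) 3-6(w=8)}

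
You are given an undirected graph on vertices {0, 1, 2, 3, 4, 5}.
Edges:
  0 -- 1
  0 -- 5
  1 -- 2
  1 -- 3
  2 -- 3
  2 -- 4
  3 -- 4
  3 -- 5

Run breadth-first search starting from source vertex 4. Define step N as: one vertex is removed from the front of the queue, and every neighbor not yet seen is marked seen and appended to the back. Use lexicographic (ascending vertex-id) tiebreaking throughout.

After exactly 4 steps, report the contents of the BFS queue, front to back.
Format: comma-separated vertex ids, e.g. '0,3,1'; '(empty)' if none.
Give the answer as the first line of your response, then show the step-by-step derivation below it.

5,0

step 1: dequeue 4; queue=[2,3]; order=4
step 2: dequeue 2; queue=[3,1]; order=4,2
step 3: dequeue 3; queue=[1,5]; order=4,2,3
step 4: dequeue 1; queue=[5,0]; order=4,2,3,1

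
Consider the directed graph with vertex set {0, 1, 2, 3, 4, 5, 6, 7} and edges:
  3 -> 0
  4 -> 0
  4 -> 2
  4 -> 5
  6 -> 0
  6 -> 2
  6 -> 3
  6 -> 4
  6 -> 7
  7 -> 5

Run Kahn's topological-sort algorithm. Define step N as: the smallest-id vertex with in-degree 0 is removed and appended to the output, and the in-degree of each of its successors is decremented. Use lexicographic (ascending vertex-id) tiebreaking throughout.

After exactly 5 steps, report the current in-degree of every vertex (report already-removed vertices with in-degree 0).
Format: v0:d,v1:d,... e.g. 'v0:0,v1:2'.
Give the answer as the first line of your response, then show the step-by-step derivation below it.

v0:0,v1:0,v2:0,v3:0,v4:0,v5:1,v6:0,v7:0

step 1: output 1; order=[1]; indeg=(3,0,2,1,1,2,0,1)
step 2: output 6; order=[1,6]; indeg=(2,0,1,0,0,2,0,0)
step 3: output 3; order=[1,6,3]; indeg=(1,0,1,0,0,2,0,0)
step 4: output 4; order=[1,6,3,4]; indeg=(0,0,0,0,0,1,0,0)
step 5: output 0; order=[1,6,3,4,0]; indeg=(0,0,0,0,0,1,0,0)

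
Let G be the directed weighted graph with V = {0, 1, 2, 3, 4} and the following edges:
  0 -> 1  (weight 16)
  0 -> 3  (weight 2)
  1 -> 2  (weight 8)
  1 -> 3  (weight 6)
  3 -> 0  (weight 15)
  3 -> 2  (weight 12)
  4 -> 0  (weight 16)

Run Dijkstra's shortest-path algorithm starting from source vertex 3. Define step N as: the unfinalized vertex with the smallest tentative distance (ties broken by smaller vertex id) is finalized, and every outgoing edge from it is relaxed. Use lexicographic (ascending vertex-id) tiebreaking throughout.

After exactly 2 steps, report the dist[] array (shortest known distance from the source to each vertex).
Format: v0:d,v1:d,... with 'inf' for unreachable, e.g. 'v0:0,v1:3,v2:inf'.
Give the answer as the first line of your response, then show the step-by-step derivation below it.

v0:15,v1:inf,v2:12,v3:0,v4:inf

step 1: dist = v0:15,v1:inf,v2:12,v3:0,v4:inf
step 2: dist = v0:15,v1:inf,v2:12,v3:0,v4:inf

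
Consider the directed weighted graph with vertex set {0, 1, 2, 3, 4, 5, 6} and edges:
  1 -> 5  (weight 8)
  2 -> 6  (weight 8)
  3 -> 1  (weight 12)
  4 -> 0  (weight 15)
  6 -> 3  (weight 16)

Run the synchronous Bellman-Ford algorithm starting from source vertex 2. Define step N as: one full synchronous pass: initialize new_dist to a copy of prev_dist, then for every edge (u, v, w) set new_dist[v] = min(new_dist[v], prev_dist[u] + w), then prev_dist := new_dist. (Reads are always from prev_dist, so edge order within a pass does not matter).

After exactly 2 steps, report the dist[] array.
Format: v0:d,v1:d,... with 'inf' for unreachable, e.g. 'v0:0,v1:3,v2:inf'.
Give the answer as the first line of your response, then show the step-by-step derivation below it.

v0:inf,v1:inf,v2:0,v3:24,v4:inf,v5:inf,v6:8

step 1: dist = v0:inf,v1:inf,v2:0,v3:inf,v4:inf,v5:inf,v6:8
step 2: dist = v0:inf,v1:inf,v2:0,v3:24,v4:inf,v5:inf,v6:8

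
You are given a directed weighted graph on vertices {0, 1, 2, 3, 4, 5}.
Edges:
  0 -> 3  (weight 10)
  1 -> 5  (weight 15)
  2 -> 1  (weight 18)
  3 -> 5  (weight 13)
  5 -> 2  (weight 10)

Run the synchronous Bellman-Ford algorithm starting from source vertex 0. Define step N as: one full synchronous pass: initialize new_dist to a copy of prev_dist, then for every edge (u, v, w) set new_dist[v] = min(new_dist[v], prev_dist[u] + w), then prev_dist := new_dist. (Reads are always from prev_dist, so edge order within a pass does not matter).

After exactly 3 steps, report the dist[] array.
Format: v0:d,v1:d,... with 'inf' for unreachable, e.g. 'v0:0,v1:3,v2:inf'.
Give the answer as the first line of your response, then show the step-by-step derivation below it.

v0:0,v1:inf,v2:33,v3:10,v4:inf,v5:23

step 1: dist = v0:0,v1:inf,v2:inf,v3:10,v4:inf,v5:inf
step 2: dist = v0:0,v1:inf,v2:inf,v3:10,v4:inf,v5:23
step 3: dist = v0:0,v1:inf,v2:33,v3:10,v4:inf,v5:23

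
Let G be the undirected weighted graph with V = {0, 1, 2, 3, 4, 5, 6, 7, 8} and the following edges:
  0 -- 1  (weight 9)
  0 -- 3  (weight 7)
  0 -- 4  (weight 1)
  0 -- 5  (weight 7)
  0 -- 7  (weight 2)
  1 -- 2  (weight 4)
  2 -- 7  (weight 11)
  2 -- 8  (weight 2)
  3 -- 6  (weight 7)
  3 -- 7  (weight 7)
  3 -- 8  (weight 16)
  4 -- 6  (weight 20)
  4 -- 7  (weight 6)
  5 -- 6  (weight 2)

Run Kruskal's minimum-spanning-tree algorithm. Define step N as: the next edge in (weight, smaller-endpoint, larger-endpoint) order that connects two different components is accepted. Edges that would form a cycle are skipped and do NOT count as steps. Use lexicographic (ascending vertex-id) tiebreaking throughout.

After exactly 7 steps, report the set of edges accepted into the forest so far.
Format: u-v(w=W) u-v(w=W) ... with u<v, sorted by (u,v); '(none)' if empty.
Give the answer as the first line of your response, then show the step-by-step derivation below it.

0-3(w=7) 0-4(w=1) 0-5(w=7) 0-7(w=2) 1-2(w=4) 2-8(w=2) 5-6(w=2)

step 1: add edge 0-4 (w=1); MST = {0-4(w=1)}
step 2: add edge 0-7 (w=2); MST = {0-4(w=1) 0-7(w=2)}
step 3: add edge 2-8 (w=2); MST = {0-4(w=1) 0-7(w=2) 2-8(w=2)}
step 4: add edge 5-6 (w=2); MST = {0-4(w=1) 0-7(w=2) 2-8(w=2) 5-6(w=2)}
step 5: add edge 1-2 (w=4); MST = {0-4(w=1) 0-7(w=2) 1-2(w=4) 2-8(w=2) 5-6(w=2)}
step 6: add edge 0-3 (w=7); MST = {0-3(w=7) 0-4(w=1) 0-7(w=2) 1-2(w=4) 2-8(w=2) 5-6(w=2)}
step 7: add edge 0-5 (w=7); MST = {0-3(w=7) 0-4(w=1) 0-5(w=7) 0-7(w=2) 1-2(w=4) 2-8(w=2) 5-6(w=2)}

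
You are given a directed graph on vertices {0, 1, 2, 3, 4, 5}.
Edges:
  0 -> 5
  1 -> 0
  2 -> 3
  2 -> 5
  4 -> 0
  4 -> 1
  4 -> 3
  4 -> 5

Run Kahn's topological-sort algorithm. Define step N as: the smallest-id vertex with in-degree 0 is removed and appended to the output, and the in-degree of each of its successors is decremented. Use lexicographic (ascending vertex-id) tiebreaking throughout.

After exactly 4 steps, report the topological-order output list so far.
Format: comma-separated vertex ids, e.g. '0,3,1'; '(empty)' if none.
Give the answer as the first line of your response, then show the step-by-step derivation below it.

2,4,1,0

step 1: output 2; order=[2]; indeg=(2,1,0,1,0,2)
step 2: output 4; order=[2,4]; indeg=(1,0,0,0,0,1)
step 3: output 1; order=[2,4,1]; indeg=(0,0,0,0,0,1)
step 4: output 0; order=[2,4,1,0]; indeg=(0,0,0,0,0,0)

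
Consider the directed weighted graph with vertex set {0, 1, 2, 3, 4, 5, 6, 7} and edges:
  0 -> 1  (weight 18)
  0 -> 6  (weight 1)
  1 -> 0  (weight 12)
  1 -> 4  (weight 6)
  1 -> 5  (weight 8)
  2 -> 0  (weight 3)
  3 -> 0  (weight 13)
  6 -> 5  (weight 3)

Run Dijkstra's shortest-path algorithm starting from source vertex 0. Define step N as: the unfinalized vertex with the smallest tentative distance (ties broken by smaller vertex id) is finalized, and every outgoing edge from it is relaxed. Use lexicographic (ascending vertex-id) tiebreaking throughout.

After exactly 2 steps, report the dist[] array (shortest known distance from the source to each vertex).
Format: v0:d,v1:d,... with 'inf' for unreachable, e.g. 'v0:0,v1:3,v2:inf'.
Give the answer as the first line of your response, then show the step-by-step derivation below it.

v0:0,v1:18,v2:inf,v3:inf,v4:inf,v5:4,v6:1,v7:inf

step 1: dist = v0:0,v1:18,v2:inf,v3:inf,v4:inf,v5:inf,v6:1,v7:inf
step 2: dist = v0:0,v1:18,v2:inf,v3:inf,v4:inf,v5:4,v6:1,v7:inf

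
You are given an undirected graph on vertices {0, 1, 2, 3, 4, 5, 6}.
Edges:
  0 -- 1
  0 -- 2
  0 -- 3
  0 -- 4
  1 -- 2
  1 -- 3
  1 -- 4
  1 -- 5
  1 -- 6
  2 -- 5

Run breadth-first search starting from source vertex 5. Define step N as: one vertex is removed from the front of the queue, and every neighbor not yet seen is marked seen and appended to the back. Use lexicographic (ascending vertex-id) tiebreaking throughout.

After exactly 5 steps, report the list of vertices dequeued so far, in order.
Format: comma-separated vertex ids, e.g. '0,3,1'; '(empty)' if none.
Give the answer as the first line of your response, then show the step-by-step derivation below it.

5,1,2,0,3

step 1: dequeue 5; queue=[1,2]; order=5
step 2: dequeue 1; queue=[2,0,3,4,6]; order=5,1
step 3: dequeue 2; queue=[0,3,4,6]; order=5,1,2
step 4: dequeue 0; queue=[3,4,6]; order=5,1,2,0
step 5: dequeue 3; queue=[4,6]; order=5,1,2,0,3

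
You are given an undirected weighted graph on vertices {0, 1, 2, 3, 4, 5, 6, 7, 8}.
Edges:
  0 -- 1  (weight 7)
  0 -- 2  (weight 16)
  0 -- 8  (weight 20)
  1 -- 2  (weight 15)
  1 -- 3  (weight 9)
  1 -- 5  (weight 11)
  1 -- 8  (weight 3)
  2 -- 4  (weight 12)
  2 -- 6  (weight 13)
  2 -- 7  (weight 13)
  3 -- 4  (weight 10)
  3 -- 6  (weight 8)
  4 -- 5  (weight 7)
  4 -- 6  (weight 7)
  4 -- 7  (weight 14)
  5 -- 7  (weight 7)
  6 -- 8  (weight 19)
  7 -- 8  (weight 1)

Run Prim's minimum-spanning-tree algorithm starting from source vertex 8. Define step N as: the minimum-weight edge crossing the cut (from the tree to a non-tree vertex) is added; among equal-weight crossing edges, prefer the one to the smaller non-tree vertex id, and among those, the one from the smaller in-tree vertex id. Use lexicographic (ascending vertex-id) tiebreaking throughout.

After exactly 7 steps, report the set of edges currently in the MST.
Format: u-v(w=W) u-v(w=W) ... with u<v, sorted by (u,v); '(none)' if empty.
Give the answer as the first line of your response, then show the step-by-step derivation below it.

0-1(w=7) 1-8(w=3) 3-6(w=8) 4-5(w=7) 4-6(w=7) 5-7(w=7) 7-8(w=1)

step 1: add edge 7-8 (w=1); MST = {7-8(w=1)}
step 2: add edge 1-8 (w=3); MST = {1-8(w=3) 7-8(w=1)}
step 3: add edge 0-1 (w=7); MST = {0-1(w=7) 1-8(w=3) 7-8(w=1)}
step 4: add edge 5-7 (w=7); MST = {0-1(w=7) 1-8(w=3) 5-7(w=7) 7-8(w=1)}
step 5: add edge 4-5 (w=7); MST = {0-1(w=7) 1-8(w=3) 4-5(w=7) 5-7(w=7) 7-8(w=1)}
step 6: add edge 4-6 (w=7); MST = {0-1(w=7) 1-8(w=3) 4-5(w=7) 4-6(w=7) 5-7(w=7) 7-8(w=1)}
step 7: add edge 3-6 (w=8); MST = {0-1(w=7) 1-8(w=3) 3-6(w=8) 4-5(w=7) 4-6(w=7) 5-7(w=7) 7-8(w=1)}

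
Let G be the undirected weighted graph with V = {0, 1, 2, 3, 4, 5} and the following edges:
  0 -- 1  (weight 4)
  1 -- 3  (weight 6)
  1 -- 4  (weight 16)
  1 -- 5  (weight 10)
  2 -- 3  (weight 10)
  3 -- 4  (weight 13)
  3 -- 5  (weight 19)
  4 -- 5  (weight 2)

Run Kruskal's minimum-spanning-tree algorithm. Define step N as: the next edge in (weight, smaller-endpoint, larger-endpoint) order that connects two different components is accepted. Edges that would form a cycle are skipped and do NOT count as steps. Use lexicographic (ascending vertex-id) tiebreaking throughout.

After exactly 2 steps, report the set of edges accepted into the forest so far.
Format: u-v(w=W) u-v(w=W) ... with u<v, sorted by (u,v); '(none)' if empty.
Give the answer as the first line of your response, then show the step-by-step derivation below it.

0-1(w=4) 4-5(w=2)

step 1: add edge 4-5 (w=2); MST = {4-5(w=2)}
step 2: add edge 0-1 (w=4); MST = {0-1(w=4) 4-5(w=2)}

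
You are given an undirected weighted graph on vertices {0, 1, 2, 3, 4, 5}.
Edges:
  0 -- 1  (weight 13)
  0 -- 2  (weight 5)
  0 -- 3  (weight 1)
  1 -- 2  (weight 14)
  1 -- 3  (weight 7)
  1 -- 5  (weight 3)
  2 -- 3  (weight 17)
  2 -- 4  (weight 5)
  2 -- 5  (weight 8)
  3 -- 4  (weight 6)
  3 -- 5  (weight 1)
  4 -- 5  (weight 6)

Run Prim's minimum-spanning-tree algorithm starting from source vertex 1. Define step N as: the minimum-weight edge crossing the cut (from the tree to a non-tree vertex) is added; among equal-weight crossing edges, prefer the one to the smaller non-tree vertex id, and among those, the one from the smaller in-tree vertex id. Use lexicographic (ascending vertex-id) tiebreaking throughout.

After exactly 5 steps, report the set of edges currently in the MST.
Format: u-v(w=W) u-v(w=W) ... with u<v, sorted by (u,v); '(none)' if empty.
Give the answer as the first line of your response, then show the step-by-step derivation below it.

0-2(w=5) 0-3(w=1) 1-5(w=3) 2-4(w=5) 3-5(w=1)

step 1: add edge 1-5 (w=3); MST = {1-5(w=3)}
step 2: add edge 3-5 (w=1); MST = {1-5(w=3) 3-5(w=1)}
step 3: add edge 0-3 (w=1); MST = {0-3(w=1) 1-5(w=3) 3-5(w=1)}
step 4: add edge 0-2 (w=5); MST = {0-2(w=5) 0-3(w=1) 1-5(w=3) 3-5(w=1)}
step 5: add edge 2-4 (w=5); MST = {0-2(w=5) 0-3(w=1) 1-5(w=3) 2-4(w=5) 3-5(w=1)}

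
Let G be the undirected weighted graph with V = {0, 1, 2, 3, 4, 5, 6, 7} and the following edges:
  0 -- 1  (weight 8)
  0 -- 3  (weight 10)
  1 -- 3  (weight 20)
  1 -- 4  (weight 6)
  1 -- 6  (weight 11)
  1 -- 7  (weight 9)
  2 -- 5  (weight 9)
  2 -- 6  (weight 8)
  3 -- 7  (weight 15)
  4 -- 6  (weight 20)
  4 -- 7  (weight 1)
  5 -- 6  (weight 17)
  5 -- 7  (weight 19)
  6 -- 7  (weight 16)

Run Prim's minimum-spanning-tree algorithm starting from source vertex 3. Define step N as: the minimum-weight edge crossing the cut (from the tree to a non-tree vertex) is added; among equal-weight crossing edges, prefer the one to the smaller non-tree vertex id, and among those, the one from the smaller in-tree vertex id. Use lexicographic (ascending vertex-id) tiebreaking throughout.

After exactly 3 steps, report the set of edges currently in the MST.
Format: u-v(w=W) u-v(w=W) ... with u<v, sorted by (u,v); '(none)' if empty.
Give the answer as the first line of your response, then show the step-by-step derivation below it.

0-1(w=8) 0-3(w=10) 1-4(w=6)

step 1: add edge 0-3 (w=10); MST = {0-3(w=10)}
step 2: add edge 0-1 (w=8); MST = {0-1(w=8) 0-3(w=10)}
step 3: add edge 1-4 (w=6); MST = {0-1(w=8) 0-3(w=10) 1-4(w=6)}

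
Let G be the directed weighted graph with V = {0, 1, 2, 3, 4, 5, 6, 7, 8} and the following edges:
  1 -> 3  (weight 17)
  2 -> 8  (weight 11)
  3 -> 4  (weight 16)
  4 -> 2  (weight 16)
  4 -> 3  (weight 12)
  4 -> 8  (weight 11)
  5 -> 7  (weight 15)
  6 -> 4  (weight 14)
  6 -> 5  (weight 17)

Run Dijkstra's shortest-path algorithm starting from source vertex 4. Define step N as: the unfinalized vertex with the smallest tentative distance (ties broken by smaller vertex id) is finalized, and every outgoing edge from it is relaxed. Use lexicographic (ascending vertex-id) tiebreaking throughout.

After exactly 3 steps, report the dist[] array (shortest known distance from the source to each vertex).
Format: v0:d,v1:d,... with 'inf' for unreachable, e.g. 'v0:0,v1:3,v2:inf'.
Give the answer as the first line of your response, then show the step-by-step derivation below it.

v0:inf,v1:inf,v2:16,v3:12,v4:0,v5:inf,v6:inf,v7:inf,v8:11

step 1: dist = v0:inf,v1:inf,v2:16,v3:12,v4:0,v5:inf,v6:inf,v7:inf,v8:11
step 2: dist = v0:inf,v1:inf,v2:16,v3:12,v4:0,v5:inf,v6:inf,v7:inf,v8:11
step 3: dist = v0:inf,v1:inf,v2:16,v3:12,v4:0,v5:inf,v6:inf,v7:inf,v8:11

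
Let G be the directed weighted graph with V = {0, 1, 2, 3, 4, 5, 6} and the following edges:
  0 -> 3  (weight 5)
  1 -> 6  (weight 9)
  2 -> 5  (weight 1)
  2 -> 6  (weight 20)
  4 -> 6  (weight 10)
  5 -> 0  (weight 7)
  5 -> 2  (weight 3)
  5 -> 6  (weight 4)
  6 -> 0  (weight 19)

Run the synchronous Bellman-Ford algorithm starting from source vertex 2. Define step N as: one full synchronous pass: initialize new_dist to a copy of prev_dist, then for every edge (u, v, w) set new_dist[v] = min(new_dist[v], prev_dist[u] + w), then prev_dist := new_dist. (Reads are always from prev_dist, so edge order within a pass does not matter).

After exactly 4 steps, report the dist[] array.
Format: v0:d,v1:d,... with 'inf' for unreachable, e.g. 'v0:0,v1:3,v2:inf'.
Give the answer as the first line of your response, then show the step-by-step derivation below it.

v0:8,v1:inf,v2:0,v3:13,v4:inf,v5:1,v6:5

step 1: dist = v0:inf,v1:inf,v2:0,v3:inf,v4:inf,v5:1,v6:20
step 2: dist = v0:8,v1:inf,v2:0,v3:inf,v4:inf,v5:1,v6:5
step 3: dist = v0:8,v1:inf,v2:0,v3:13,v4:inf,v5:1,v6:5
step 4: dist = v0:8,v1:inf,v2:0,v3:13,v4:inf,v5:1,v6:5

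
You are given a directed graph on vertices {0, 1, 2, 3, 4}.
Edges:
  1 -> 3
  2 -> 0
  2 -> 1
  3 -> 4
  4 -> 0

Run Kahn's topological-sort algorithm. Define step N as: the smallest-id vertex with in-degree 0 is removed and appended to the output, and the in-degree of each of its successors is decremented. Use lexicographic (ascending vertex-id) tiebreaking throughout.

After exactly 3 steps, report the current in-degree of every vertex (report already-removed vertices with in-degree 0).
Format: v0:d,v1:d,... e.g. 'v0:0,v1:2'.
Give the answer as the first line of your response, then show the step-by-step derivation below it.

v0:1,v1:0,v2:0,v3:0,v4:0

step 1: output 2; order=[2]; indeg=(1,0,0,1,1)
step 2: output 1; order=[2,1]; indeg=(1,0,0,0,1)
step 3: output 3; order=[2,1,3]; indeg=(1,0,0,0,0)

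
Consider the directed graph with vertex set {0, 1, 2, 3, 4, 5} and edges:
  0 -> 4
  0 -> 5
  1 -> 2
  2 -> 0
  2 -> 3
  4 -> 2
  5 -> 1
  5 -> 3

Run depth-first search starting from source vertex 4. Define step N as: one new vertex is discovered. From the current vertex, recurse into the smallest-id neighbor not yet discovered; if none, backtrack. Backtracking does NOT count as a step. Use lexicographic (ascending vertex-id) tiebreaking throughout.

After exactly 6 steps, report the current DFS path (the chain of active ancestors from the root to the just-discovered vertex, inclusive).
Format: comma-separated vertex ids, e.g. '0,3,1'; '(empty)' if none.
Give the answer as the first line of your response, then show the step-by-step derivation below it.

4,2,0,5,3

step 1: discover 4; path=4; order=4
step 2: discover 2; path=4>2; order=4,2
step 3: discover 0; path=4>2>0; order=4,2,0
step 4: discover 5; path=4>2>0>5; order=4,2,0,5
step 5: discover 1; path=4>2>0>5>1; order=4,2,0,5,1
step 6: discover 3; path=4>2>0>5>3; order=4,2,0,5,1,3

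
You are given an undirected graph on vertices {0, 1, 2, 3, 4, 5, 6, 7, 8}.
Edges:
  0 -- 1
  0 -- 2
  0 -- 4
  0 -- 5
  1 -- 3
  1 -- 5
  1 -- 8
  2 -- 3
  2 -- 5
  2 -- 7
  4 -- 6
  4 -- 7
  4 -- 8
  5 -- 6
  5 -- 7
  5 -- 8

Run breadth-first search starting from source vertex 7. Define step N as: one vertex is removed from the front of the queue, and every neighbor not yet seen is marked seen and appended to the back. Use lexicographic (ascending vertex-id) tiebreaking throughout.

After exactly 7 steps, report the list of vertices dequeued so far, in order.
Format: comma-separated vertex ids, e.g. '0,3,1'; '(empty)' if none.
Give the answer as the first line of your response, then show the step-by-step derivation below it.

7,2,4,5,0,3,6

step 1: dequeue 7; queue=[2,4,5]; order=7
step 2: dequeue 2; queue=[4,5,0,3]; order=7,2
step 3: dequeue 4; queue=[5,0,3,6,8]; order=7,2,4
step 4: dequeue 5; queue=[0,3,6,8,1]; order=7,2,4,5
step 5: dequeue 0; queue=[3,6,8,1]; order=7,2,4,5,0
step 6: dequeue 3; queue=[6,8,1]; order=7,2,4,5,0,3
step 7: dequeue 6; queue=[8,1]; order=7,2,4,5,0,3,6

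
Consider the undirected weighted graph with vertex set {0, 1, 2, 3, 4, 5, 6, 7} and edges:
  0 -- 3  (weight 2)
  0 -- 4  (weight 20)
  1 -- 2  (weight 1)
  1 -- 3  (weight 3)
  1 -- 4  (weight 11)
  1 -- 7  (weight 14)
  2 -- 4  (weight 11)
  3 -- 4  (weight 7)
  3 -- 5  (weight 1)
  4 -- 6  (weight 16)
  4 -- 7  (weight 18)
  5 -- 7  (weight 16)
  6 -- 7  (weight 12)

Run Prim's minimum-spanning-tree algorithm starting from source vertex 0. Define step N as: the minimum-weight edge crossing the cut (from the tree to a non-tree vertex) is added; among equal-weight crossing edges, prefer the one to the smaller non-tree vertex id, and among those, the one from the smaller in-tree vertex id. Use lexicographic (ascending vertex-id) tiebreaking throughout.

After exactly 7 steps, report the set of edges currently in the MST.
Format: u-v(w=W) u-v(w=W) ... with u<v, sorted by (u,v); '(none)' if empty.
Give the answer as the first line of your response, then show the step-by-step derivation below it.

0-3(w=2) 1-2(w=1) 1-3(w=3) 1-7(w=14) 3-4(w=7) 3-5(w=1) 6-7(w=12)

step 1: add edge 0-3 (w=2); MST = {0-3(w=2)}
step 2: add edge 3-5 (w=1); MST = {0-3(w=2) 3-5(w=1)}
step 3: add edge 1-3 (w=3); MST = {0-3(w=2) 1-3(w=3) 3-5(w=1)}
step 4: add edge 1-2 (w=1); MST = {0-3(w=2) 1-2(w=1) 1-3(w=3) 3-5(w=1)}
step 5: add edge 3-4 (w=7); MST = {0-3(w=2) 1-2(w=1) 1-3(w=3) 3-4(w=7) 3-5(w=1)}
step 6: add edge 1-7 (w=14); MST = {0-3(w=2) 1-2(w=1) 1-3(w=3) 1-7(w=14) 3-4(w=7) 3-5(w=1)}
step 7: add edge 6-7 (w=12); MST = {0-3(w=2) 1-2(w=1) 1-3(w=3) 1-7(w=14) 3-4(w=7) 3-5(w=1) 6-7(w=12)}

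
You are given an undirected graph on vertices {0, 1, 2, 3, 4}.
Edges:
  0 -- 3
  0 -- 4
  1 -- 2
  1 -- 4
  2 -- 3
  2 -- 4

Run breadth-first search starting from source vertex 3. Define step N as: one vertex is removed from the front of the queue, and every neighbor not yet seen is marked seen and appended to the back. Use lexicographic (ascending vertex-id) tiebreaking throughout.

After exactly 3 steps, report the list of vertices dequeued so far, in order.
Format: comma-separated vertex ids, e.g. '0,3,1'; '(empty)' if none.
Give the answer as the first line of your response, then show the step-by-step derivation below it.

3,0,2

step 1: dequeue 3; queue=[0,2]; order=3
step 2: dequeue 0; queue=[2,4]; order=3,0
step 3: dequeue 2; queue=[4,1]; order=3,0,2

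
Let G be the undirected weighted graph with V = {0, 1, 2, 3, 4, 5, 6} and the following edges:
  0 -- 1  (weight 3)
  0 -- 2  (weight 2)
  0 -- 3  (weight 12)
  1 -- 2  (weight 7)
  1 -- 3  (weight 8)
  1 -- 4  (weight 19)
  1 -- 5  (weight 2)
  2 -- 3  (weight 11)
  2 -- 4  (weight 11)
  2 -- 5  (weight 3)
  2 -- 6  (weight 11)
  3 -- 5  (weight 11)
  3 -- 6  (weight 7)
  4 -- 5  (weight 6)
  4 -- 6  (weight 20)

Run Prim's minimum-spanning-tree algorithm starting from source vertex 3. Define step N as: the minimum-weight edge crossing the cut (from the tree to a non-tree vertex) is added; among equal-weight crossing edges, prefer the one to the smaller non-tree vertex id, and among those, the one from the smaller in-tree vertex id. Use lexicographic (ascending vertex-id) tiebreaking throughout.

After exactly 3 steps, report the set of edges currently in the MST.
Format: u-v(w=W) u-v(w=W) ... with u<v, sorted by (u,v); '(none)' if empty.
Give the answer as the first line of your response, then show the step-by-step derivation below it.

1-3(w=8) 1-5(w=2) 3-6(w=7)

step 1: add edge 3-6 (w=7); MST = {3-6(w=7)}
step 2: add edge 1-3 (w=8); MST = {1-3(w=8) 3-6(w=7)}
step 3: add edge 1-5 (w=2); MST = {1-3(w=8) 1-5(w=2) 3-6(w=7)}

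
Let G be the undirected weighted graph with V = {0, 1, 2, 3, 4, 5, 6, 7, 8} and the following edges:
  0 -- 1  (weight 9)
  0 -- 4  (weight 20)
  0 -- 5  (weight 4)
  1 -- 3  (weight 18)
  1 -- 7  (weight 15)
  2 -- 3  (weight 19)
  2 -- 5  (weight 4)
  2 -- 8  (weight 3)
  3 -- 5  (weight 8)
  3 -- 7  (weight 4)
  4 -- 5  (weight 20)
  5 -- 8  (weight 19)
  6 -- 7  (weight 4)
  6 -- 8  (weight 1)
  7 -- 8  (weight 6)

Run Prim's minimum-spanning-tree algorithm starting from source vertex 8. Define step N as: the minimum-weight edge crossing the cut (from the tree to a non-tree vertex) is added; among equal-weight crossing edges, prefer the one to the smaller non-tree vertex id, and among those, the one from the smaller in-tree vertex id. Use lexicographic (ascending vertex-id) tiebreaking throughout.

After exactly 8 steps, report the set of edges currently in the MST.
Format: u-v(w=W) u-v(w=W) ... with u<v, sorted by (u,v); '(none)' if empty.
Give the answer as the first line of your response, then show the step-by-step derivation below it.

0-1(w=9) 0-4(w=20) 0-5(w=4) 2-5(w=4) 2-8(w=3) 3-7(w=4) 6-7(w=4) 6-8(w=1)

step 1: add edge 6-8 (w=1); MST = {6-8(w=1)}
step 2: add edge 2-8 (w=3); MST = {2-8(w=3) 6-8(w=1)}
step 3: add edge 2-5 (w=4); MST = {2-5(w=4) 2-8(w=3) 6-8(w=1)}
step 4: add edge 0-5 (w=4); MST = {0-5(w=4) 2-5(w=4) 2-8(w=3) 6-8(w=1)}
step 5: add edge 6-7 (w=4); MST = {0-5(w=4) 2-5(w=4) 2-8(w=3) 6-7(w=4) 6-8(w=1)}
step 6: add edge 3-7 (w=4); MST = {0-5(w=4) 2-5(w=4) 2-8(w=3) 3-7(w=4) 6-7(w=4) 6-8(w=1)}
step 7: add edge 0-1 (w=9); MST = {0-1(w=9) 0-5(w=4) 2-5(w=4) 2-8(w=3) 3-7(w=4) 6-7(w=4) 6-8(w=1)}
step 8: add edge 0-4 (w=20); MST = {0-1(w=9) 0-4(w=20) 0-5(w=4) 2-5(w=4) 2-8(w=3) 3-7(w=4) 6-7(w=4) 6-8(w=1)}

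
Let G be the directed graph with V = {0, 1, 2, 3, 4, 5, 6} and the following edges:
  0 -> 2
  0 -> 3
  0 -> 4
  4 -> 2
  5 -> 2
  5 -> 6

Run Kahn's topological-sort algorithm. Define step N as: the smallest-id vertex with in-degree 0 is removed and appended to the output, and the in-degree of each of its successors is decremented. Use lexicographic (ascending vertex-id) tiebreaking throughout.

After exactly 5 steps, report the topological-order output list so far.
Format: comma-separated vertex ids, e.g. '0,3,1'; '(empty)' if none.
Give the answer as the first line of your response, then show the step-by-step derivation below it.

0,1,3,4,5

step 1: output 0; order=[0]; indeg=(0,0,2,0,0,0,1)
step 2: output 1; order=[0,1]; indeg=(0,0,2,0,0,0,1)
step 3: output 3; order=[0,1,3]; indeg=(0,0,2,0,0,0,1)
step 4: output 4; order=[0,1,3,4]; indeg=(0,0,1,0,0,0,1)
step 5: output 5; order=[0,1,3,4,5]; indeg=(0,0,0,0,0,0,0)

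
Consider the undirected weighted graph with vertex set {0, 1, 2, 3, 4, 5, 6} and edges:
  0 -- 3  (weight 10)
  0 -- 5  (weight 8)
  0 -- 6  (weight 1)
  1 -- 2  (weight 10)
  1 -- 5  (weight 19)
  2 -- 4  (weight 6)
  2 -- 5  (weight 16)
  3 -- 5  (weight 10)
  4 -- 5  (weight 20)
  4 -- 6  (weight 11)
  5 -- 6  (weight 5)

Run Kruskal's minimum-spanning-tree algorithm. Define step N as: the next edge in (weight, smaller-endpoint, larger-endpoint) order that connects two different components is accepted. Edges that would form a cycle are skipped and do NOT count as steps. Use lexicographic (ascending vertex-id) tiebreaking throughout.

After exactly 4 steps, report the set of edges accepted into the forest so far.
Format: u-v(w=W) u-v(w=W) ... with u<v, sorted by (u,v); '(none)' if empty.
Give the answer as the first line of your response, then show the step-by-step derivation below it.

0-3(w=10) 0-6(w=1) 2-4(w=6) 5-6(w=5)

step 1: add edge 0-6 (w=1); MST = {0-6(w=1)}
step 2: add edge 5-6 (w=5); MST = {0-6(w=1) 5-6(w=5)}
step 3: add edge 2-4 (w=6); MST = {0-6(w=1) 2-4(w=6) 5-6(w=5)}
step 4: add edge 0-3 (w=10); MST = {0-3(w=10) 0-6(w=1) 2-4(w=6) 5-6(w=5)}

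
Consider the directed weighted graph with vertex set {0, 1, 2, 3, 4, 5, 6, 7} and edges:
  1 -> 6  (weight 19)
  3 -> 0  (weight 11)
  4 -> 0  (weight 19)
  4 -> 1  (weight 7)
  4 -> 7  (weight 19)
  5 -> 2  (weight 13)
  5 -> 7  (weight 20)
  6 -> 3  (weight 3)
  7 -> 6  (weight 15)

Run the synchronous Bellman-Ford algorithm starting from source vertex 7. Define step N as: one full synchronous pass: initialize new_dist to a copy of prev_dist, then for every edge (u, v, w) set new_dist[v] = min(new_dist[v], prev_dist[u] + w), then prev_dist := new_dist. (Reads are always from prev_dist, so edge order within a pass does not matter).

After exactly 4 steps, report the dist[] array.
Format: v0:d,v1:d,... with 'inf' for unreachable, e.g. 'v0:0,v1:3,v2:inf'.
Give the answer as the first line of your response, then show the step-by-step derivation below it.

v0:29,v1:inf,v2:inf,v3:18,v4:inf,v5:inf,v6:15,v7:0

step 1: dist = v0:inf,v1:inf,v2:inf,v3:inf,v4:inf,v5:inf,v6:15,v7:0
step 2: dist = v0:inf,v1:inf,v2:inf,v3:18,v4:inf,v5:inf,v6:15,v7:0
step 3: dist = v0:29,v1:inf,v2:inf,v3:18,v4:inf,v5:inf,v6:15,v7:0
step 4: dist = v0:29,v1:inf,v2:inf,v3:18,v4:inf,v5:inf,v6:15,v7:0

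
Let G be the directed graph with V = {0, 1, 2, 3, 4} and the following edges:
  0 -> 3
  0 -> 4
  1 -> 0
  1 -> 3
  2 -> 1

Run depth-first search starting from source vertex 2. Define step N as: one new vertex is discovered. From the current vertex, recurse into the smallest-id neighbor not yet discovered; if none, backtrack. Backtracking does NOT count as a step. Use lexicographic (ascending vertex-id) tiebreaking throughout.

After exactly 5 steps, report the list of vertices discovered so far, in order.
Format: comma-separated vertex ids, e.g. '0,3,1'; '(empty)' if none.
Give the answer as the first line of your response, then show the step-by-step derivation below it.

2,1,0,3,4

step 1: discover 2; path=2; order=2
step 2: discover 1; path=2>1; order=2,1
step 3: discover 0; path=2>1>0; order=2,1,0
step 4: discover 3; path=2>1>0>3; order=2,1,0,3
step 5: discover 4; path=2>1>0>4; order=2,1,0,3,4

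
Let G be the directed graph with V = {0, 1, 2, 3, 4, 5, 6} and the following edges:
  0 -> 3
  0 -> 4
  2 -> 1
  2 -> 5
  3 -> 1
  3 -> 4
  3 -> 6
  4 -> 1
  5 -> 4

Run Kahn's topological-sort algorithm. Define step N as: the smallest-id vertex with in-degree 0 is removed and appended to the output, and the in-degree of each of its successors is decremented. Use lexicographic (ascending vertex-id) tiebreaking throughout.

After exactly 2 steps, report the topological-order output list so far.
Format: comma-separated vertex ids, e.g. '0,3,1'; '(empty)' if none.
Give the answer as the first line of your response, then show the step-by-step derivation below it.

0,2

step 1: output 0; order=[0]; indeg=(0,3,0,0,2,1,1)
step 2: output 2; order=[0,2]; indeg=(0,2,0,0,2,0,1)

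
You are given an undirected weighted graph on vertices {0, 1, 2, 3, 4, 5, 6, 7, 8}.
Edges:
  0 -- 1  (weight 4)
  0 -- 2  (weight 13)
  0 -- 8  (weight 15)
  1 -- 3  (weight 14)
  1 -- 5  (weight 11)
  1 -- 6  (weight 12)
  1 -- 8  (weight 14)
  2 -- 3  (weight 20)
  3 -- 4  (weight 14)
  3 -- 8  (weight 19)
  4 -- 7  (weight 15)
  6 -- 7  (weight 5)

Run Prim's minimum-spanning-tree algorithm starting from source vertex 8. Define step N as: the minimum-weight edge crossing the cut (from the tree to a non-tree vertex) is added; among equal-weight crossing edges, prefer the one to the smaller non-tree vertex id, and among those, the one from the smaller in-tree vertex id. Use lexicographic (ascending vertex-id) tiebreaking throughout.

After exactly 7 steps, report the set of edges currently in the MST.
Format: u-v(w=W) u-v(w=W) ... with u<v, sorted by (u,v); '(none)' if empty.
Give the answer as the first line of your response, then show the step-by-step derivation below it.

0-1(w=4) 0-2(w=13) 1-3(w=14) 1-5(w=11) 1-6(w=12) 1-8(w=14) 6-7(w=5)

step 1: add edge 1-8 (w=14); MST = {1-8(w=14)}
step 2: add edge 0-1 (w=4); MST = {0-1(w=4) 1-8(w=14)}
step 3: add edge 1-5 (w=11); MST = {0-1(w=4) 1-5(w=11) 1-8(w=14)}
step 4: add edge 1-6 (w=12); MST = {0-1(w=4) 1-5(w=11) 1-6(w=12) 1-8(w=14)}
step 5: add edge 6-7 (w=5); MST = {0-1(w=4) 1-5(w=11) 1-6(w=12) 1-8(w=14) 6-7(w=5)}
step 6: add edge 0-2 (w=13); MST = {0-1(w=4) 0-2(w=13) 1-5(w=11) 1-6(w=12) 1-8(w=14) 6-7(w=5)}
step 7: add edge 1-3 (w=14); MST = {0-1(w=4) 0-2(w=13) 1-3(w=14) 1-5(w=11) 1-6(w=12) 1-8(w=14) 6-7(w=5)}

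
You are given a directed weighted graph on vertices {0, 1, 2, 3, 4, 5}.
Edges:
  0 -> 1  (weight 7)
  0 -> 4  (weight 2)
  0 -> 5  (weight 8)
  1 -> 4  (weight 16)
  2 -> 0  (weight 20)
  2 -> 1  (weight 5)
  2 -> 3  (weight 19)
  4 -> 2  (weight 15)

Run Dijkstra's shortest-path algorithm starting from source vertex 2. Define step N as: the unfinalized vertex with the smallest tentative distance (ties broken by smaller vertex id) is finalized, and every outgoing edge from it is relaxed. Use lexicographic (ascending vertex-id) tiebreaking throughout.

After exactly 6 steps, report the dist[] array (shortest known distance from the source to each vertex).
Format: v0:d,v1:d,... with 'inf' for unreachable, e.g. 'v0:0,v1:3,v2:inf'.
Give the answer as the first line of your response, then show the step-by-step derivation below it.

v0:20,v1:5,v2:0,v3:19,v4:21,v5:28

step 1: dist = v0:20,v1:5,v2:0,v3:19,v4:inf,v5:inf
step 2: dist = v0:20,v1:5,v2:0,v3:19,v4:21,v5:inf
step 3: dist = v0:20,v1:5,v2:0,v3:19,v4:21,v5:inf
step 4: dist = v0:20,v1:5,v2:0,v3:19,v4:21,v5:28
step 5: dist = v0:20,v1:5,v2:0,v3:19,v4:21,v5:28
step 6: dist = v0:20,v1:5,v2:0,v3:19,v4:21,v5:28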